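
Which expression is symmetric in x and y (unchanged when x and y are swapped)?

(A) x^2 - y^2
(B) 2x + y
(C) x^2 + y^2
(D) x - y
C

A symmetric expression is unchanged when the variables are permuted; here the transformation to test is the swap (x, y) -> (y, x).
Substitute the transformed coordinates into each option and compare with the original:
(A) x^2 - y^2  ->  (y)^2 - (x)^2 = -x^2 + y^2   [differs from x^2 - y^2: not invariant]
(B) 2x + y  ->  2(y) + (x) = x + 2y   [differs from 2x + y: not invariant]
(C) x^2 + y^2  ->  (y)^2 + (x)^2 = x^2 + y^2   [equals x^2 + y^2: invariant]
(D) x - y  ->  (y) - (x) = -x + y   [differs from x - y: not invariant]

Only option (C), x^2 + y^2, is unchanged by the transformation.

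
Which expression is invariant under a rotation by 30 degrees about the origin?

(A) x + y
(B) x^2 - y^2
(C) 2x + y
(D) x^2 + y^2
D

A rotation by 30 degrees sends (x, y) to (sqrt(3)x/2 - y/2, x/2 + sqrt(3)y/2).
Substitute the transformed coordinates into each option and compare with the original:
(A) x + y  ->  (sqrt(3)x/2 - y/2) + (x/2 + sqrt(3)y/2) = x/2 + sqrt(3)x/2 - y/2 + sqrt(3)y/2   [differs from x + y: not invariant]
(B) x^2 - y^2  ->  (sqrt(3)x/2 - y/2)^2 - (x/2 + sqrt(3)y/2)^2 = x^2/2 - sqrt(3)xy - y^2/2   [differs from x^2 - y^2: not invariant]
(C) 2x + y  ->  2(sqrt(3)x/2 - y/2) + (x/2 + sqrt(3)y/2) = x/2 + sqrt(3)x - y + sqrt(3)y/2   [differs from 2x + y: not invariant]
(D) x^2 + y^2  ->  (sqrt(3)x/2 - y/2)^2 + (x/2 + sqrt(3)y/2)^2 = x^2 + y^2   [equals x^2 + y^2: invariant]

Only option (D), x^2 + y^2, is unchanged by the transformation.
Geometrically, x^2 + y^2 is the squared distance from the origin, which every rotation about the origin preserves.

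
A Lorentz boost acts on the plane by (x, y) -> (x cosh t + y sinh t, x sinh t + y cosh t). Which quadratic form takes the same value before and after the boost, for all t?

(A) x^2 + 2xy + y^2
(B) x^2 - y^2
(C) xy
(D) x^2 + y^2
B

Write x' = x cosh t + y sinh t, y' = x sinh t + y cosh t and substitute into each option:
(A) x^2 + 2xy + y^2: (x' + y')^2 with x' + y' = (x + y)(cosh t + sinh t) = (x + y)e^t, so it becomes (x + y)^2 e^(2t)   [not invariant for t != 0]
(B) x^2 - y^2: (x cosh t + y sinh t)^2 - (x sinh t + y cosh t)^2 = x^2(cosh^2 t - sinh^2 t) + 2xy(cosh t sinh t - sinh t cosh t) + y^2(sinh^2 t - cosh^2 t) = x^2 - y^2   [invariant, using cosh^2 t - sinh^2 t = 1]
(C) xy: (x cosh t + y sinh t)(x sinh t + y cosh t) = xy(cosh^2 t + sinh^2 t) + (x^2 + y^2) sinh t cosh t = xy cosh 2t + (x^2 + y^2)(sinh 2t)/2   [not invariant for t != 0]
(D) x^2 + y^2: (x cosh t + y sinh t)^2 + (x sinh t + y cosh t)^2 = (x^2 + y^2)(cosh^2 t + sinh^2 t) + 4xy sinh t cosh t = (x^2 + y^2) cosh 2t + 2xy sinh 2t   [not invariant for t != 0]

Only (B) x^2 - y^2 is unchanged; it is the Minkowski form preserved by Lorentz boosts, just as x^2 + y^2 is preserved by ordinary rotations.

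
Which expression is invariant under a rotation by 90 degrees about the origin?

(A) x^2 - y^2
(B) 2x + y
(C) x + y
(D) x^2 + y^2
D

A rotation by 90 degrees sends (x, y) to (-y, x).
Substitute the transformed coordinates into each option and compare with the original:
(A) x^2 - y^2  ->  (-y)^2 - (x)^2 = -x^2 + y^2   [differs from x^2 - y^2: not invariant]
(B) 2x + y  ->  2(-y) + (x) = x - 2y   [differs from 2x + y: not invariant]
(C) x + y  ->  (-y) + (x) = x - y   [differs from x + y: not invariant]
(D) x^2 + y^2  ->  (-y)^2 + (x)^2 = x^2 + y^2   [equals x^2 + y^2: invariant]

Only option (D), x^2 + y^2, is unchanged by the transformation.
Geometrically, x^2 + y^2 is the squared distance from the origin, which every rotation about the origin preserves.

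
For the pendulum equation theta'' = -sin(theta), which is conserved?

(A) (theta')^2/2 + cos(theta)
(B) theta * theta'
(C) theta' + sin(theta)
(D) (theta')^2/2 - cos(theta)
D

A first integral I satisfies dI/dt = 0 along every solution. Differentiate each option and use the equation of motion:
(A) d/dt[(theta')^2/2 + cos(theta)] = theta' theta'' - sin(theta) theta' = -2 theta' sin(theta), not identically 0
(B) d/dt[theta * theta'] = (theta')^2 + theta theta'' = (theta')^2 - theta sin(theta), not identically 0
(C) d/dt[theta' + sin(theta)] = theta'' + cos(theta) theta' = -sin(theta) + theta' cos(theta), not identically 0
(D) d/dt[(theta')^2/2 - cos(theta)] = theta' theta'' + sin(theta) theta' = theta'(-sin(theta)) + theta' sin(theta) = 0

Only (D) has zero time-derivative. This is the total energy: kinetic (theta')^2/2 plus potential -cos(theta).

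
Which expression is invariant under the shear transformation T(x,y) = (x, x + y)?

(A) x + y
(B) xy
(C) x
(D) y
C

Under the shear T(x,y) = (x, x + y):
Substitute the transformed coordinates into each option and compare with the original:
(A) x + y  ->  (x) + (x + y) = 2x + y   [differs from x + y: not invariant]
(B) xy  ->  (x)(x + y) = x^2 + xy   [differs from xy: not invariant]
(C) x  ->  (x) = x   [equals x: invariant]
(D) y  ->  (x + y) = x + y   [differs from y: not invariant]

Only option (C), x, is unchanged by the transformation.
A vertical shear moves points parallel to the y-axis, so the x-coordinate (and any function of x alone) is unchanged.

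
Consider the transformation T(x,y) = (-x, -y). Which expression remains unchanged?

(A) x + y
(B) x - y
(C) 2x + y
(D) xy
D

An expression E(x,y) is invariant under T if E(T(x,y)) = E(x,y). Here T(x,y) = (-x, -y).
Substitute the transformed coordinates into each option and compare with the original:
(A) x + y  ->  (-x) + (-y) = -x - y   [differs from x + y: not invariant]
(B) x - y  ->  (-x) - (-y) = -x + y   [differs from x - y: not invariant]
(C) 2x + y  ->  2(-x) + (-y) = -2x - y   [differs from 2x + y: not invariant]
(D) xy  ->  (-x)(-y) = xy   [equals xy: invariant]

Only option (D), xy, is unchanged by the transformation.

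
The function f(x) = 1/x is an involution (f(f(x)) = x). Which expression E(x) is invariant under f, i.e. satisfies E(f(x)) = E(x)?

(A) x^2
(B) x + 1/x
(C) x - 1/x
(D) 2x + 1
B

Replace x by f(x) = 1/x in each option and simplify. As a quick numerical cross-check, also compare E(4) with E(f(4)) = E(1/4).

(A) x^2  ->  (1/x)^2 = x^(-2); check: E(4) = 16 but E(1/4) = 1/16.   [not invariant]
(B) x + 1/x  ->  (1/x) + 1/(1/x), which simplifies back to x + 1/x; check: E(4) = 17/4, E(1/4) = 17/4.   [invariant]
(C) x - 1/x  ->  (1/x) - 1/(1/x) = -x + 1/x; check: E(4) = 15/4 but E(1/4) = -15/4.   [not invariant]
(D) 2x + 1  ->  2(1/x) + 1 = (x + 2)/x; check: E(4) = 9 but E(1/4) = 3/2.   [not invariant]

Only (B) is unchanged. E is symmetric under swapping x with f(x) = 1/x, which is exactly what an involution does.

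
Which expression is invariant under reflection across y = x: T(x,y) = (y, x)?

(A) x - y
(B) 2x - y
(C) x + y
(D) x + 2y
C

The map is reflection across y = x: T(x,y) = (y, x).
Substitute the transformed coordinates into each option and compare with the original:
(A) x - y  ->  (y) - (x) = -x + y   [differs from x - y: not invariant]
(B) 2x - y  ->  2(y) - (x) = -x + 2y   [differs from 2x - y: not invariant]
(C) x + y  ->  (y) + (x) = x + y   [equals x + y: invariant]
(D) x + 2y  ->  (y) + 2(x) = 2x + y   [differs from x + 2y: not invariant]

Only option (C), x + y, is unchanged by the transformation.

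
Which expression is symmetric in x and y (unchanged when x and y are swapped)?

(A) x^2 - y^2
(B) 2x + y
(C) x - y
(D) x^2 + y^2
D

A symmetric expression is unchanged when the variables are permuted; here the transformation to test is the swap (x, y) -> (y, x).
Substitute the transformed coordinates into each option and compare with the original:
(A) x^2 - y^2  ->  (y)^2 - (x)^2 = -x^2 + y^2   [differs from x^2 - y^2: not invariant]
(B) 2x + y  ->  2(y) + (x) = x + 2y   [differs from 2x + y: not invariant]
(C) x - y  ->  (y) - (x) = -x + y   [differs from x - y: not invariant]
(D) x^2 + y^2  ->  (y)^2 + (x)^2 = x^2 + y^2   [equals x^2 + y^2: invariant]

Only option (D), x^2 + y^2, is unchanged by the transformation.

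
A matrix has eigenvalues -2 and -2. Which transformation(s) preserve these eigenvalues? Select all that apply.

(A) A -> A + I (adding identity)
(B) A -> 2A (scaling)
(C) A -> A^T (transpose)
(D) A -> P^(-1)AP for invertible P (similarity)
C and D

Eigenvalues are preserved by:
1. Similarity transformations: A -> P^(-1)AP (same characteristic polynomial)
2. Transpose: A^T has the same eigenvalues as A

Eigenvalues are NOT preserved by:
- Adding identity: eigenvalues become -2+1, -2+1
- Scaling: eigenvalues become -4, -4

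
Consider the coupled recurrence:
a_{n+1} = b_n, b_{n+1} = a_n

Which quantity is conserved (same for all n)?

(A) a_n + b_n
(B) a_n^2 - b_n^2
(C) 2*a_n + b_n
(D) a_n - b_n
A

Replace a_n by a_{n+1} = b_n and b_n by b_{n+1} = a_n in each option and simplify:
(A) a_n + b_n  ->  (b_n) + (a_n) = a_n + b_n   [conserved]
(B) a_n^2 - b_n^2  ->  (b_n)^2 - (a_n)^2 = -a_n^2 + b_n^2   [not conserved]
(C) 2*a_n + b_n  ->  2*(b_n) + (a_n) = a_n + 2*b_n   [not conserved]
(D) a_n - b_n  ->  (b_n) - (a_n) = -a_n + b_n   [not conserved]

Only (A) a_n + b_n returns to itself after one step, so it is the conserved quantity.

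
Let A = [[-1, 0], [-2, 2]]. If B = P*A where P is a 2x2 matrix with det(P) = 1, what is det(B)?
-2

By the multiplicative property of determinants, det(B) = det(P*A) = det(P) * det(A) = det(A),
so the determinant is invariant under multiplication by any determinant-1 matrix; we just need det(A).

det(A) = (-1)(2) - (0)(-2) = -2 - 0 = -2

Therefore det(B) = 1 * (-2) = -2.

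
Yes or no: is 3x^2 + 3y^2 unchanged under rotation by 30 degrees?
Yes

Applying rotation by 30 degrees: x' = x*cos(30 degrees) - y*sin(30 degrees) = sqrt(3)x/2 - y/2, y' = x*sin(30 degrees) + y*cos(30 degrees) = x/2 + sqrt(3)y/2

Substituting into 3x^2 + 3y^2:
3(sqrt(3)x/2 - y/2)^2 + 3(x/2 + sqrt(3)y/2)^2
= 3x^2 + 3y^2

This equals the original expression 3x^2 + 3y^2, so it IS invariant.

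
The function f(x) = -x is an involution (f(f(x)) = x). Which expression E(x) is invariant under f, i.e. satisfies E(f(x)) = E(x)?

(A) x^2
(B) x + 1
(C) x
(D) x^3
A

Replace x by f(x) = -x in each option and simplify. As a quick numerical cross-check, also compare E(3) with E(f(3)) = E(-3).

(A) x^2  ->  (-x)^2, which simplifies back to x^2; check: E(3) = 9, E(-3) = 9.   [invariant]
(B) x + 1  ->  (-x) + 1 = 1 - x; check: E(3) = 4 but E(-3) = -2.   [not invariant]
(C) x  ->  (-x) = -x; check: E(3) = 3 but E(-3) = -3.   [not invariant]
(D) x^3  ->  (-x)^3 = -x^3; check: E(3) = 27 but E(-3) = -27.   [not invariant]

Only (A) is unchanged. E is symmetric under swapping x with f(x) = -x, which is exactly what an involution does.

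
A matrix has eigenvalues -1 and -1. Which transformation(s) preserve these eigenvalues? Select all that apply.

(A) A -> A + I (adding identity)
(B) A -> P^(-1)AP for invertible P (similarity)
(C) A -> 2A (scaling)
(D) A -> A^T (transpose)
B and D

Eigenvalues are preserved by:
1. Similarity transformations: A -> P^(-1)AP (same characteristic polynomial)
2. Transpose: A^T has the same eigenvalues as A

Eigenvalues are NOT preserved by:
- Adding identity: eigenvalues become -1+1, -1+1
- Scaling: eigenvalues become -2, -2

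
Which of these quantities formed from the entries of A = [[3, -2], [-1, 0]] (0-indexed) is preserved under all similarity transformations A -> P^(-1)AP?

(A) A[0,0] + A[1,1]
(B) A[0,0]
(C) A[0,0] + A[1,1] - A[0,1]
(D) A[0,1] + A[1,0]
A

A[0,0] + A[1,1] is the trace of A. By the cyclic property of the trace, tr(P^(-1)AP) = tr(APP^(-1)) = tr(A), so it is the same for every matrix similar to A.

The other combinations are not similarity invariants. For example, take P = [[1, -1], [0, 1]] (det P = 1), so P^(-1) = [[1, 1], [0, 1]] and
B = P^(-1)AP = [[2, -4], [-1, 1]].
Evaluating each option on A and on B:
(A) A[0,0] + A[1,1]: 3 for A, 3 for B -> unchanged
(B) A[0,0]: 3 for A, 2 for B -> changes
(C) A[0,0] + A[1,1] - A[0,1]: 5 for A, 7 for B -> changes
(D) A[0,1] + A[1,0]: -3 for A, -5 for B -> changes

Only (A) A[0,0] + A[1,1] = 3 survives (and it does so for every P, not just this one), so it is the invariant.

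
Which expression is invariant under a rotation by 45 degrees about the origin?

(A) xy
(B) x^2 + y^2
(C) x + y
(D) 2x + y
B

A rotation by 45 degrees sends (x, y) to (sqrt(2)x/2 - sqrt(2)y/2, sqrt(2)x/2 + sqrt(2)y/2).
Substitute the transformed coordinates into each option and compare with the original:
(A) xy  ->  (sqrt(2)x/2 - sqrt(2)y/2)(sqrt(2)x/2 + sqrt(2)y/2) = x^2/2 - y^2/2   [differs from xy: not invariant]
(B) x^2 + y^2  ->  (sqrt(2)x/2 - sqrt(2)y/2)^2 + (sqrt(2)x/2 + sqrt(2)y/2)^2 = x^2 + y^2   [equals x^2 + y^2: invariant]
(C) x + y  ->  (sqrt(2)x/2 - sqrt(2)y/2) + (sqrt(2)x/2 + sqrt(2)y/2) = sqrt(2)x   [differs from x + y: not invariant]
(D) 2x + y  ->  2(sqrt(2)x/2 - sqrt(2)y/2) + (sqrt(2)x/2 + sqrt(2)y/2) = 3sqrt(2)x/2 - sqrt(2)y/2   [differs from 2x + y: not invariant]

Only option (B), x^2 + y^2, is unchanged by the transformation.
Geometrically, x^2 + y^2 is the squared distance from the origin, which every rotation about the origin preserves.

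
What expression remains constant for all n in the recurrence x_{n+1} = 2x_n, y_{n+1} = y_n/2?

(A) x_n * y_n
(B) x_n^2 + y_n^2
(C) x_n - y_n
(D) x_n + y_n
A

For the recurrence x_{n+1} = 2x_n, y_{n+1} = y_n/2:

x_{n+1} * y_{n+1} = (2x_n) * (y_n/2) = x_n * y_n
The product is conserved.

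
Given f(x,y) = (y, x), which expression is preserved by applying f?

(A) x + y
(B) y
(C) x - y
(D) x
A

For f(x,y) = (y, x):
After applying f: x' = y, y' = x. So x' + y' = y + x = x + y.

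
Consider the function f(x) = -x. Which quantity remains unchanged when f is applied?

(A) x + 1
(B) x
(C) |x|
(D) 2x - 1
C

For f(x) = -x:
Applying f replaces x by -x. Since |-x| = |x|, the absolute value is unchanged by f, whereas x -> -x, 2x - 1 -> -2x - 1 and x + 1 -> -x + 1 all change.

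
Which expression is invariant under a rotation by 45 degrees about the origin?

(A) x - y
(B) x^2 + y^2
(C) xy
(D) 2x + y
B

A rotation by 45 degrees sends (x, y) to (sqrt(2)x/2 - sqrt(2)y/2, sqrt(2)x/2 + sqrt(2)y/2).
Substitute the transformed coordinates into each option and compare with the original:
(A) x - y  ->  (sqrt(2)x/2 - sqrt(2)y/2) - (sqrt(2)x/2 + sqrt(2)y/2) = -sqrt(2)y   [differs from x - y: not invariant]
(B) x^2 + y^2  ->  (sqrt(2)x/2 - sqrt(2)y/2)^2 + (sqrt(2)x/2 + sqrt(2)y/2)^2 = x^2 + y^2   [equals x^2 + y^2: invariant]
(C) xy  ->  (sqrt(2)x/2 - sqrt(2)y/2)(sqrt(2)x/2 + sqrt(2)y/2) = x^2/2 - y^2/2   [differs from xy: not invariant]
(D) 2x + y  ->  2(sqrt(2)x/2 - sqrt(2)y/2) + (sqrt(2)x/2 + sqrt(2)y/2) = 3sqrt(2)x/2 - sqrt(2)y/2   [differs from 2x + y: not invariant]

Only option (B), x^2 + y^2, is unchanged by the transformation.
Geometrically, x^2 + y^2 is the squared distance from the origin, which every rotation about the origin preserves.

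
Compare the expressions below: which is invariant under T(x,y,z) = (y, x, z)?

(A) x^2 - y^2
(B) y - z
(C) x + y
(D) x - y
C

Apply T(x,y,z) = (y, x, z) to each option, i.e. replace (x, y, z) by the transformed coordinates.
Substitute the transformed coordinates into each option and compare with the original:
(A) x^2 - y^2  ->  (y)^2 - (x)^2 = -x^2 + y^2   [differs from x^2 - y^2: not invariant]
(B) y - z  ->  (x) - (z) = x - z   [differs from y - z: not invariant]
(C) x + y  ->  (y) + (x) = x + y   [equals x + y: invariant]
(D) x - y  ->  (y) - (x) = -x + y   [differs from x - y: not invariant]

Only option (C), x + y, is unchanged by the transformation.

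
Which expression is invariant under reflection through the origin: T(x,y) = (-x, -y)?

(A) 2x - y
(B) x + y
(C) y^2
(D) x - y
C

The map is reflection through the origin: T(x,y) = (-x, -y).
Substitute the transformed coordinates into each option and compare with the original:
(A) 2x - y  ->  2(-x) - (-y) = -2x + y   [differs from 2x - y: not invariant]
(B) x + y  ->  (-x) + (-y) = -x - y   [differs from x + y: not invariant]
(C) y^2  ->  (-y)^2 = y^2   [equals y^2: invariant]
(D) x - y  ->  (-x) - (-y) = -x + y   [differs from x - y: not invariant]

Only option (C), y^2, is unchanged by the transformation.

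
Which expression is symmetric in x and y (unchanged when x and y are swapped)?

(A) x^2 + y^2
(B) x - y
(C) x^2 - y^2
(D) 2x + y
A

A symmetric expression is unchanged when the variables are permuted; here the transformation to test is the swap (x, y) -> (y, x).
Substitute the transformed coordinates into each option and compare with the original:
(A) x^2 + y^2  ->  (y)^2 + (x)^2 = x^2 + y^2   [equals x^2 + y^2: invariant]
(B) x - y  ->  (y) - (x) = -x + y   [differs from x - y: not invariant]
(C) x^2 - y^2  ->  (y)^2 - (x)^2 = -x^2 + y^2   [differs from x^2 - y^2: not invariant]
(D) 2x + y  ->  2(y) + (x) = x + 2y   [differs from 2x + y: not invariant]

Only option (A), x^2 + y^2, is unchanged by the transformation.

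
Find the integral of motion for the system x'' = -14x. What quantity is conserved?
E = (x')^2 + 14x^2

Multiply the equation by x':
x' * x'' = -14x * x'
The left side is d/dt[(x')^2/2] and the right side is d/dt[-14x^2/2], so
d/dt[(x')^2/2 + 14x^2/2] = 0, i.e. (x')^2/2 + 14x^2/2 = constant.
Multiplying by 2, the integral of motion is E = (x')^2 + 14x^2.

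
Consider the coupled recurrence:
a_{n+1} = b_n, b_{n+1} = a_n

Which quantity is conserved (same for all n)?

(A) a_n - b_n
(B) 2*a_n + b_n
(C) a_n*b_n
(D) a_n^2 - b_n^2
C

Replace a_n by a_{n+1} = b_n and b_n by b_{n+1} = a_n in each option and simplify:
(A) a_n - b_n  ->  (b_n) - (a_n) = -a_n + b_n   [not conserved]
(B) 2*a_n + b_n  ->  2*(b_n) + (a_n) = a_n + 2*b_n   [not conserved]
(C) a_n*b_n  ->  (b_n)*(a_n) = a_n*b_n   [conserved]
(D) a_n^2 - b_n^2  ->  (b_n)^2 - (a_n)^2 = -a_n^2 + b_n^2   [not conserved]

Only (C) a_n*b_n returns to itself after one step, so it is the conserved quantity.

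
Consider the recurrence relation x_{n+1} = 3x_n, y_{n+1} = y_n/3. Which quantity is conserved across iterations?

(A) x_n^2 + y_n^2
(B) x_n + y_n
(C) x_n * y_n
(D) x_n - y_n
C

For the recurrence x_{n+1} = 3x_n, y_{n+1} = y_n/3:

x_{n+1} * y_{n+1} = (3x_n) * (y_n/3) = x_n * y_n
The product is conserved.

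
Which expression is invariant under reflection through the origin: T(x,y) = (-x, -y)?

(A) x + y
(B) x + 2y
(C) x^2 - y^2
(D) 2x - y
C

The map is reflection through the origin: T(x,y) = (-x, -y).
Substitute the transformed coordinates into each option and compare with the original:
(A) x + y  ->  (-x) + (-y) = -x - y   [differs from x + y: not invariant]
(B) x + 2y  ->  (-x) + 2(-y) = -x - 2y   [differs from x + 2y: not invariant]
(C) x^2 - y^2  ->  (-x)^2 - (-y)^2 = x^2 - y^2   [equals x^2 - y^2: invariant]
(D) 2x - y  ->  2(-x) - (-y) = -2x + y   [differs from 2x - y: not invariant]

Only option (C), x^2 - y^2, is unchanged by the transformation.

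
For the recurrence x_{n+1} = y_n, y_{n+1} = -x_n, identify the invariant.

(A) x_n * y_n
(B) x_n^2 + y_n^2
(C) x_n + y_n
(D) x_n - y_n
B

For the recurrence x_{n+1} = y_n, y_{n+1} = -x_n:

x_{n+1}^2 + y_{n+1}^2 = y_n^2 + (-x_n)^2 = x_n^2 + y_n^2
The sum of squares is conserved (like energy in a harmonic oscillator).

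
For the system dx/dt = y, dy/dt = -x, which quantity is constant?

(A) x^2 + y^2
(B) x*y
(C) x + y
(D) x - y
A

A first integral I satisfies dI/dt = 0 along every solution. Differentiate each option and use the equation of motion:
(A) d/dt[x^2 + y^2] = 2x*dx/dt + 2y*dy/dt = 2x*y + 2y*(-x) = 0
(B) d/dt[x*y] = (dx/dt)y + x(dy/dt) = y^2 - x^2, not identically 0
(C) d/dt[x + y] = y + (-x) = y - x, not identically 0
(D) d/dt[x - y] = y - (-x) = x + y, not identically 0

Only (A) has zero time-derivative. So x^2 + y^2 (the squared radius; trajectories are circles) is the conserved quantity.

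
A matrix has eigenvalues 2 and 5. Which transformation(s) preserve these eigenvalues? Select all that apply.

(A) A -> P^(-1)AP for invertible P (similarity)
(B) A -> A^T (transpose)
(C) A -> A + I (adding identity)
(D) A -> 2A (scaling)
A and B

Eigenvalues are preserved by:
1. Similarity transformations: A -> P^(-1)AP (same characteristic polynomial)
2. Transpose: A^T has the same eigenvalues as A

Eigenvalues are NOT preserved by:
- Adding identity: eigenvalues become 2+1, 5+1
- Scaling: eigenvalues become 4, 10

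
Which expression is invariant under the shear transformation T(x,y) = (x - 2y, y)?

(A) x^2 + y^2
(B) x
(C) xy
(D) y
D

Under the shear T(x,y) = (x - 2y, y):
Substitute the transformed coordinates into each option and compare with the original:
(A) x^2 + y^2  ->  (x - 2y)^2 + (y)^2 = x^2 - 4xy + 5y^2   [differs from x^2 + y^2: not invariant]
(B) x  ->  (x - 2y) = x - 2y   [differs from x: not invariant]
(C) xy  ->  (x - 2y)(y) = xy - 2y^2   [differs from xy: not invariant]
(D) y  ->  (y) = y   [equals y: invariant]

Only option (D), y, is unchanged by the transformation.
A horizontal shear moves points parallel to the x-axis, so the y-coordinate (and any function of y alone) is unchanged.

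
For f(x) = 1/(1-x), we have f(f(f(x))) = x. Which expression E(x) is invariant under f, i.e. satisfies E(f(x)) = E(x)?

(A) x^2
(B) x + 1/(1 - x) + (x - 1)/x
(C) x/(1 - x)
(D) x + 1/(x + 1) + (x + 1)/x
B

Replace x by f(x) = 1/(1 - x) in each option and simplify. As a quick numerical cross-check, also compare E(4) with E(f(4)) = E(-1/3).

(A) x^2  ->  (1/(1 - x))^2 = (x - 1)^(-2); check: E(4) = 16 but E(-1/3) = 1/9.   [not invariant]
(B) x + 1/(1 - x) + (x - 1)/x  ->  (1/(1 - x)) + 1/(1 - (1/(1 - x))) + ((1/(1 - x)) - 1)/(1/(1 - x)), which simplifies back to x + 1/(1 - x) + (x - 1)/x; check: E(4) = 53/12, E(-1/3) = 53/12.   [invariant]
(C) x/(1 - x)  ->  (1/(1 - x))/(1 - (1/(1 - x))) = -1/x; check: E(4) = -4/3 but E(-1/3) = -1/4.   [not invariant]
(D) x + 1/(x + 1) + (x + 1)/x  ->  (1/(1 - x)) + 1/((1/(1 - x)) + 1) + ((1/(1 - x)) + 1)/(1/(1 - x)) = (-x^3 + 6x^2 - 11x + 7)/(x^2 - 3x + 2); check: E(4) = 109/20 but E(-1/3) = -5/6.   [not invariant]

Only (B) is unchanged. Indeed f(f(x)) = 1/(1 - 1/(1-x)) = (1-x)/(-x) = (x-1)/x, so E(x) = x + f(x) + f(f(x)) is the sum over the whole 3-cycle; applying f just permutes the three terms cyclically (x -> f(x) -> f(f(x)) -> x), leaving the sum unchanged.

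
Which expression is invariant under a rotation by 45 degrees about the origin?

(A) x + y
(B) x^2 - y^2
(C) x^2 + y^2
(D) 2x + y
C

A rotation by 45 degrees sends (x, y) to (sqrt(2)x/2 - sqrt(2)y/2, sqrt(2)x/2 + sqrt(2)y/2).
Substitute the transformed coordinates into each option and compare with the original:
(A) x + y  ->  (sqrt(2)x/2 - sqrt(2)y/2) + (sqrt(2)x/2 + sqrt(2)y/2) = sqrt(2)x   [differs from x + y: not invariant]
(B) x^2 - y^2  ->  (sqrt(2)x/2 - sqrt(2)y/2)^2 - (sqrt(2)x/2 + sqrt(2)y/2)^2 = -2xy   [differs from x^2 - y^2: not invariant]
(C) x^2 + y^2  ->  (sqrt(2)x/2 - sqrt(2)y/2)^2 + (sqrt(2)x/2 + sqrt(2)y/2)^2 = x^2 + y^2   [equals x^2 + y^2: invariant]
(D) 2x + y  ->  2(sqrt(2)x/2 - sqrt(2)y/2) + (sqrt(2)x/2 + sqrt(2)y/2) = 3sqrt(2)x/2 - sqrt(2)y/2   [differs from 2x + y: not invariant]

Only option (C), x^2 + y^2, is unchanged by the transformation.
Geometrically, x^2 + y^2 is the squared distance from the origin, which every rotation about the origin preserves.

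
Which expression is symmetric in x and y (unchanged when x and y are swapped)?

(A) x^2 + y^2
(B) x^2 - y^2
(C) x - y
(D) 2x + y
A

A symmetric expression is unchanged when the variables are permuted; here the transformation to test is the swap (x, y) -> (y, x).
Substitute the transformed coordinates into each option and compare with the original:
(A) x^2 + y^2  ->  (y)^2 + (x)^2 = x^2 + y^2   [equals x^2 + y^2: invariant]
(B) x^2 - y^2  ->  (y)^2 - (x)^2 = -x^2 + y^2   [differs from x^2 - y^2: not invariant]
(C) x - y  ->  (y) - (x) = -x + y   [differs from x - y: not invariant]
(D) 2x + y  ->  2(y) + (x) = x + 2y   [differs from 2x + y: not invariant]

Only option (A), x^2 + y^2, is unchanged by the transformation.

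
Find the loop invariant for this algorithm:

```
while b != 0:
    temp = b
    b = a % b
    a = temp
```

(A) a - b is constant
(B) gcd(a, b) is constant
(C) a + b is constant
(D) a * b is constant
B

A loop invariant must hold before the first iteration and be re-established by every execution of the body.

(B) gcd(a, b) is constant: One iteration replaces (a, b) by (b, a mod b). Since a mod b = a - q*b for an integer q, any common divisor of a and b divides b and a mod b, and conversely; hence gcd(b, a mod b) = gcd(a, b). For instance (23, 10) -> (10, 3) keeps gcd = 1. At exit b = 0 and a = gcd of the original inputs.

The other options fail:
(A) a - b is constant: e.g. (a, b) = (23, 10) -> (10, 3): the difference goes from 13 to 7.
(C) a + b is constant: e.g. (a, b) = (23, 10) -> (10, 3): the sum goes from 33 to 13.
(D) a * b is constant: e.g. (a, b) = (23, 10) -> (10, 3): the product goes from 230 to 30.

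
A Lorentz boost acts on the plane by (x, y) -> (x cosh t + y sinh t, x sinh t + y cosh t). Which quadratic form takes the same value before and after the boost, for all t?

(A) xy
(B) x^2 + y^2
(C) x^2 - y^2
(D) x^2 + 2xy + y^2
C

Write x' = x cosh t + y sinh t, y' = x sinh t + y cosh t and substitute into each option:
(A) xy: (x cosh t + y sinh t)(x sinh t + y cosh t) = xy(cosh^2 t + sinh^2 t) + (x^2 + y^2) sinh t cosh t = xy cosh 2t + (x^2 + y^2)(sinh 2t)/2   [not invariant for t != 0]
(B) x^2 + y^2: (x cosh t + y sinh t)^2 + (x sinh t + y cosh t)^2 = (x^2 + y^2)(cosh^2 t + sinh^2 t) + 4xy sinh t cosh t = (x^2 + y^2) cosh 2t + 2xy sinh 2t   [not invariant for t != 0]
(C) x^2 - y^2: (x cosh t + y sinh t)^2 - (x sinh t + y cosh t)^2 = x^2(cosh^2 t - sinh^2 t) + 2xy(cosh t sinh t - sinh t cosh t) + y^2(sinh^2 t - cosh^2 t) = x^2 - y^2   [invariant, using cosh^2 t - sinh^2 t = 1]
(D) x^2 + 2xy + y^2: (x' + y')^2 with x' + y' = (x + y)(cosh t + sinh t) = (x + y)e^t, so it becomes (x + y)^2 e^(2t)   [not invariant for t != 0]

Only (C) x^2 - y^2 is unchanged; it is the Minkowski form preserved by Lorentz boosts, just as x^2 + y^2 is preserved by ordinary rotations.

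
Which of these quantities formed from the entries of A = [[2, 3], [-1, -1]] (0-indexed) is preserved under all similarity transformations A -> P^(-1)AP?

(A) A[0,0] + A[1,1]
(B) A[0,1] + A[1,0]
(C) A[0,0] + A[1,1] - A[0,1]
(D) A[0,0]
A

A[0,0] + A[1,1] is the trace of A. By the cyclic property of the trace, tr(P^(-1)AP) = tr(APP^(-1)) = tr(A), so it is the same for every matrix similar to A.

The other combinations are not similarity invariants. For example, take P = [[1, 2], [0, 1]] (det P = 1), so P^(-1) = [[1, -2], [0, 1]] and
B = P^(-1)AP = [[4, 13], [-1, -3]].
Evaluating each option on A and on B:
(A) A[0,0] + A[1,1]: 1 for A, 1 for B -> unchanged
(B) A[0,1] + A[1,0]: 2 for A, 12 for B -> changes
(C) A[0,0] + A[1,1] - A[0,1]: -2 for A, -12 for B -> changes
(D) A[0,0]: 2 for A, 4 for B -> changes

Only (A) A[0,0] + A[1,1] = 1 survives (and it does so for every P, not just this one), so it is the invariant.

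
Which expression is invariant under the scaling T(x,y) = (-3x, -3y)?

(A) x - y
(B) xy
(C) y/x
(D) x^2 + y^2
C

Under the uniform scaling T(x,y) = (-3x, -3y):
Substitute the transformed coordinates into each option and compare with the original:
(A) x - y  ->  (-3x) - (-3y) = -3x + 3y   [differs from x - y: not invariant]
(B) xy  ->  (-3x)(-3y) = 9xy   [differs from xy: not invariant]
(C) y/x  ->  (-3y)/(-3x) = y/x   [equals y/x: invariant]
(D) x^2 + y^2  ->  (-3x)^2 + (-3y)^2 = 9x^2 + 9y^2   [differs from x^2 + y^2: not invariant]

Only option (C), y/x, is unchanged by the transformation.
The common factor -3 cancels in a ratio of coordinates, while sums, products and sums of squares pick up factors of -3 or 9.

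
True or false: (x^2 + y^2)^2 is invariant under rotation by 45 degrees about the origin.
True

Applying rotation by 45 degrees: x' = x*cos(45 degrees) - y*sin(45 degrees) = sqrt(2)x/2 - sqrt(2)y/2, y' = x*sin(45 degrees) + y*cos(45 degrees) = sqrt(2)x/2 + sqrt(2)y/2

Substituting into (x^2 + y^2)^2:
((sqrt(2)x/2 - sqrt(2)y/2)^2 + (sqrt(2)x/2 + sqrt(2)y/2)^2)^2
= x^4 + 2x^2y^2 + y^4 = (x^2 + y^2)^2

This equals the original expression (x^2 + y^2)^2, so it IS invariant.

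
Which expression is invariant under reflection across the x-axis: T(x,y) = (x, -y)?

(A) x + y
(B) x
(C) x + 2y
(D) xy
B

The map is reflection across the x-axis: T(x,y) = (x, -y).
Substitute the transformed coordinates into each option and compare with the original:
(A) x + y  ->  (x) + (-y) = x - y   [differs from x + y: not invariant]
(B) x  ->  (x) = x   [equals x: invariant]
(C) x + 2y  ->  (x) + 2(-y) = x - 2y   [differs from x + 2y: not invariant]
(D) xy  ->  (x)(-y) = -xy   [differs from xy: not invariant]

Only option (B), x, is unchanged by the transformation.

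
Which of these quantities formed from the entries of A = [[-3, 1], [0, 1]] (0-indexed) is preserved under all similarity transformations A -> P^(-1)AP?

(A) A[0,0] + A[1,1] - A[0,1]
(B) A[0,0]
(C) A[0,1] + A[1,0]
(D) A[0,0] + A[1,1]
D

A[0,0] + A[1,1] is the trace of A. By the cyclic property of the trace, tr(P^(-1)AP) = tr(APP^(-1)) = tr(A), so it is the same for every matrix similar to A.

The other combinations are not similarity invariants. For example, take P = [[2, 1], [1, 1]] (det P = 1), so P^(-1) = [[1, -1], [-1, 2]] and
B = P^(-1)AP = [[-6, -3], [7, 4]].
Evaluating each option on A and on B:
(A) A[0,0] + A[1,1] - A[0,1]: -3 for A, 1 for B -> changes
(B) A[0,0]: -3 for A, -6 for B -> changes
(C) A[0,1] + A[1,0]: 1 for A, 4 for B -> changes
(D) A[0,0] + A[1,1]: -2 for A, -2 for B -> unchanged

Only (D) A[0,0] + A[1,1] = -2 survives (and it does so for every P, not just this one), so it is the invariant.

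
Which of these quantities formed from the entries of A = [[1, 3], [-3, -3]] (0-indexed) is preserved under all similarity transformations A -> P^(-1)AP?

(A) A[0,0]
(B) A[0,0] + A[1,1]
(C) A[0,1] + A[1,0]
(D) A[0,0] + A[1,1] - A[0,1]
B

A[0,0] + A[1,1] is the trace of A. By the cyclic property of the trace, tr(P^(-1)AP) = tr(APP^(-1)) = tr(A), so it is the same for every matrix similar to A.

The other combinations are not similarity invariants. For example, take P = [[1, 1], [0, 1]] (det P = 1), so P^(-1) = [[1, -1], [0, 1]] and
B = P^(-1)AP = [[4, 10], [-3, -6]].
Evaluating each option on A and on B:
(A) A[0,0]: 1 for A, 4 for B -> changes
(B) A[0,0] + A[1,1]: -2 for A, -2 for B -> unchanged
(C) A[0,1] + A[1,0]: 0 for A, 7 for B -> changes
(D) A[0,0] + A[1,1] - A[0,1]: -5 for A, -12 for B -> changes

Only (B) A[0,0] + A[1,1] = -2 survives (and it does so for every P, not just this one), so it is the invariant.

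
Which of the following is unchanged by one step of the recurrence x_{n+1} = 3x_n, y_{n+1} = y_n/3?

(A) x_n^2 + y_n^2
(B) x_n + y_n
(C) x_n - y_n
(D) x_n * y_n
D

For the recurrence x_{n+1} = 3x_n, y_{n+1} = y_n/3:

x_{n+1} * y_{n+1} = (3x_n) * (y_n/3) = x_n * y_n
The product is conserved.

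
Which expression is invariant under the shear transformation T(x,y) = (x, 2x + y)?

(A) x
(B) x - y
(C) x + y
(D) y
A

Under the shear T(x,y) = (x, 2x + y):
Substitute the transformed coordinates into each option and compare with the original:
(A) x  ->  (x) = x   [equals x: invariant]
(B) x - y  ->  (x) - (2x + y) = -x - y   [differs from x - y: not invariant]
(C) x + y  ->  (x) + (2x + y) = 3x + y   [differs from x + y: not invariant]
(D) y  ->  (2x + y) = 2x + y   [differs from y: not invariant]

Only option (A), x, is unchanged by the transformation.
A vertical shear moves points parallel to the y-axis, so the x-coordinate (and any function of x alone) is unchanged.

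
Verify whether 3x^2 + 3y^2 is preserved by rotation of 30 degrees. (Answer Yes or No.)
Yes

Applying rotation by 30 degrees: x' = x*cos(30 degrees) - y*sin(30 degrees) = sqrt(3)x/2 - y/2, y' = x*sin(30 degrees) + y*cos(30 degrees) = x/2 + sqrt(3)y/2

Substituting into 3x^2 + 3y^2:
3(sqrt(3)x/2 - y/2)^2 + 3(x/2 + sqrt(3)y/2)^2
= 3x^2 + 3y^2

This equals the original expression 3x^2 + 3y^2, so it IS invariant.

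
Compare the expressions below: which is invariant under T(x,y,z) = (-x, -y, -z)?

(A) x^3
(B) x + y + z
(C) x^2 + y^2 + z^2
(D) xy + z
C

Apply T(x,y,z) = (-x, -y, -z) to each option, i.e. replace (x, y, z) by the transformed coordinates.
Substitute the transformed coordinates into each option and compare with the original:
(A) x^3  ->  (-x)^3 = -x^3   [differs from x^3: not invariant]
(B) x + y + z  ->  (-x) + (-y) + (-z) = -x - y - z   [differs from x + y + z: not invariant]
(C) x^2 + y^2 + z^2  ->  (-x)^2 + (-y)^2 + (-z)^2 = x^2 + y^2 + z^2   [equals x^2 + y^2 + z^2: invariant]
(D) xy + z  ->  (-x)(-y) + (-z) = xy - z   [differs from xy + z: not invariant]

Only option (C), x^2 + y^2 + z^2, is unchanged by the transformation.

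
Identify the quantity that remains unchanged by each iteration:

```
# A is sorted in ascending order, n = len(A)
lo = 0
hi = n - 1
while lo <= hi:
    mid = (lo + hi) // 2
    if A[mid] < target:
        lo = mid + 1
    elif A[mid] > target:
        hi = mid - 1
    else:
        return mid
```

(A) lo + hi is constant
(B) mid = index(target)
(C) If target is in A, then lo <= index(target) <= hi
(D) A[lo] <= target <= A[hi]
C

A loop invariant must hold before the first iteration and be re-established by every execution of the body.

(C) If target is in A, then lo <= index(target) <= hi: Before the loop [lo, hi] = [0, n-1] covers every index. When A[mid] < target, sortedness puts target strictly to the right of mid, so setting lo = mid + 1 keeps index(target) in [lo, hi]; symmetrically for hi = mid - 1. Hence 'if target is in A then lo <= index(target) <= hi' holds after every iteration, and when lo > hi it proves target is absent.

The other options fail:
(A) lo + hi is constant: each iteration moves exactly one of lo, hi, so lo + hi changes (e.g. 0 + (n-1) becomes (mid+1) + (n-1)).
(B) mid = index(target): mid is just the current probe; it equals index(target) only on the iteration that returns.
(D) A[lo] <= target <= A[hi]: fails when target is not in A (e.g. target < A[0] already violates it before the loop), so it is not maintained in general.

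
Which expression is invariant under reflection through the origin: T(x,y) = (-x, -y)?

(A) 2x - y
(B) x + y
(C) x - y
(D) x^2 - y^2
D

The map is reflection through the origin: T(x,y) = (-x, -y).
Substitute the transformed coordinates into each option and compare with the original:
(A) 2x - y  ->  2(-x) - (-y) = -2x + y   [differs from 2x - y: not invariant]
(B) x + y  ->  (-x) + (-y) = -x - y   [differs from x + y: not invariant]
(C) x - y  ->  (-x) - (-y) = -x + y   [differs from x - y: not invariant]
(D) x^2 - y^2  ->  (-x)^2 - (-y)^2 = x^2 - y^2   [equals x^2 - y^2: invariant]

Only option (D), x^2 - y^2, is unchanged by the transformation.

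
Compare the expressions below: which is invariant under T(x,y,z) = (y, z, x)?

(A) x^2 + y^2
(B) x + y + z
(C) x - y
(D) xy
B

Apply T(x,y,z) = (y, z, x) to each option, i.e. replace (x, y, z) by the transformed coordinates.
Substitute the transformed coordinates into each option and compare with the original:
(A) x^2 + y^2  ->  (y)^2 + (z)^2 = y^2 + z^2   [differs from x^2 + y^2: not invariant]
(B) x + y + z  ->  (y) + (z) + (x) = x + y + z   [equals x + y + z: invariant]
(C) x - y  ->  (y) - (z) = y - z   [differs from x - y: not invariant]
(D) xy  ->  (y)(z) = yz   [differs from xy: not invariant]

Only option (B), x + y + z, is unchanged by the transformation.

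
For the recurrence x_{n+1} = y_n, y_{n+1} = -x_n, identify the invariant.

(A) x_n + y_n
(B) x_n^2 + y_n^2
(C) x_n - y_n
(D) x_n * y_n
B

For the recurrence x_{n+1} = y_n, y_{n+1} = -x_n:

x_{n+1}^2 + y_{n+1}^2 = y_n^2 + (-x_n)^2 = x_n^2 + y_n^2
The sum of squares is conserved (like energy in a harmonic oscillator).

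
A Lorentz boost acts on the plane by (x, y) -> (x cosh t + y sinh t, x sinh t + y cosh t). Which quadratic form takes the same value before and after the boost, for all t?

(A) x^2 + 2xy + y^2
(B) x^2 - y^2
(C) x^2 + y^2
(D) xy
B

Write x' = x cosh t + y sinh t, y' = x sinh t + y cosh t and substitute into each option:
(A) x^2 + 2xy + y^2: (x' + y')^2 with x' + y' = (x + y)(cosh t + sinh t) = (x + y)e^t, so it becomes (x + y)^2 e^(2t)   [not invariant for t != 0]
(B) x^2 - y^2: (x cosh t + y sinh t)^2 - (x sinh t + y cosh t)^2 = x^2(cosh^2 t - sinh^2 t) + 2xy(cosh t sinh t - sinh t cosh t) + y^2(sinh^2 t - cosh^2 t) = x^2 - y^2   [invariant, using cosh^2 t - sinh^2 t = 1]
(C) x^2 + y^2: (x cosh t + y sinh t)^2 + (x sinh t + y cosh t)^2 = (x^2 + y^2)(cosh^2 t + sinh^2 t) + 4xy sinh t cosh t = (x^2 + y^2) cosh 2t + 2xy sinh 2t   [not invariant for t != 0]
(D) xy: (x cosh t + y sinh t)(x sinh t + y cosh t) = xy(cosh^2 t + sinh^2 t) + (x^2 + y^2) sinh t cosh t = xy cosh 2t + (x^2 + y^2)(sinh 2t)/2   [not invariant for t != 0]

Only (B) x^2 - y^2 is unchanged; it is the Minkowski form preserved by Lorentz boosts, just as x^2 + y^2 is preserved by ordinary rotations.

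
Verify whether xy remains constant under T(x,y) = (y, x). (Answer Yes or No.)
Yes

Substitute T(x,y) = (y, x) into the expression and compare with the original.

Original: xy
After applying T: (y)(x) = xy

This is identical to the original xy, so the expression is invariant.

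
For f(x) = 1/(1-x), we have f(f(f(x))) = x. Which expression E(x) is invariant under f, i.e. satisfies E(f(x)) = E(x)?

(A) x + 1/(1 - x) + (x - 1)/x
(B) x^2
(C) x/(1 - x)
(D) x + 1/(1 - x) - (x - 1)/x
A

Replace x by f(x) = 1/(1 - x) in each option and simplify. As a quick numerical cross-check, also compare E(4) with E(f(4)) = E(-1/3).

(A) x + 1/(1 - x) + (x - 1)/x  ->  (1/(1 - x)) + 1/(1 - (1/(1 - x))) + ((1/(1 - x)) - 1)/(1/(1 - x)), which simplifies back to x + 1/(1 - x) + (x - 1)/x; check: E(4) = 53/12, E(-1/3) = 53/12.   [invariant]
(B) x^2  ->  (1/(1 - x))^2 = (x - 1)^(-2); check: E(4) = 16 but E(-1/3) = 1/9.   [not invariant]
(C) x/(1 - x)  ->  (1/(1 - x))/(1 - (1/(1 - x))) = -1/x; check: E(4) = -4/3 but E(-1/3) = -1/4.   [not invariant]
(D) x + 1/(1 - x) - (x - 1)/x  ->  (1/(1 - x)) + 1/(1 - (1/(1 - x))) - ((1/(1 - x)) - 1)/(1/(1 - x)) = (x^2(1 - x) - x + (x - 1)^2)/(x(x - 1)); check: E(4) = 35/12 but E(-1/3) = -43/12.   [not invariant]

Only (A) is unchanged. Indeed f(f(x)) = 1/(1 - 1/(1-x)) = (1-x)/(-x) = (x-1)/x, so E(x) = x + f(x) + f(f(x)) is the sum over the whole 3-cycle; applying f just permutes the three terms cyclically (x -> f(x) -> f(f(x)) -> x), leaving the sum unchanged.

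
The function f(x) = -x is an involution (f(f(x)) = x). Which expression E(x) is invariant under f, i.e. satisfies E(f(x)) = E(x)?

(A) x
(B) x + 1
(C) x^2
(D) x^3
C

Replace x by f(x) = -x in each option and simplify. As a quick numerical cross-check, also compare E(3) with E(f(3)) = E(-3).

(A) x  ->  (-x) = -x; check: E(3) = 3 but E(-3) = -3.   [not invariant]
(B) x + 1  ->  (-x) + 1 = 1 - x; check: E(3) = 4 but E(-3) = -2.   [not invariant]
(C) x^2  ->  (-x)^2, which simplifies back to x^2; check: E(3) = 9, E(-3) = 9.   [invariant]
(D) x^3  ->  (-x)^3 = -x^3; check: E(3) = 27 but E(-3) = -27.   [not invariant]

Only (C) is unchanged. E is symmetric under swapping x with f(x) = -x, which is exactly what an involution does.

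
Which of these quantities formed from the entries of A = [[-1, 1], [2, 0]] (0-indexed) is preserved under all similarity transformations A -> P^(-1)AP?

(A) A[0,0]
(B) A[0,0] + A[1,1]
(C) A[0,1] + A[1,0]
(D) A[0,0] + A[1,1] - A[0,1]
B

A[0,0] + A[1,1] is the trace of A. By the cyclic property of the trace, tr(P^(-1)AP) = tr(APP^(-1)) = tr(A), so it is the same for every matrix similar to A.

The other combinations are not similarity invariants. For example, take P = [[2, 1], [1, 1]] (det P = 1), so P^(-1) = [[1, -1], [-1, 2]] and
B = P^(-1)AP = [[-5, -2], [9, 4]].
Evaluating each option on A and on B:
(A) A[0,0]: -1 for A, -5 for B -> changes
(B) A[0,0] + A[1,1]: -1 for A, -1 for B -> unchanged
(C) A[0,1] + A[1,0]: 3 for A, 7 for B -> changes
(D) A[0,0] + A[1,1] - A[0,1]: -2 for A, 1 for B -> changes

Only (B) A[0,0] + A[1,1] = -1 survives (and it does so for every P, not just this one), so it is the invariant.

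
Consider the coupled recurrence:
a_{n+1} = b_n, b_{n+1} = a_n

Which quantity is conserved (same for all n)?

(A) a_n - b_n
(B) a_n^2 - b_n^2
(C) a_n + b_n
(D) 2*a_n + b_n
C

Replace a_n by a_{n+1} = b_n and b_n by b_{n+1} = a_n in each option and simplify:
(A) a_n - b_n  ->  (b_n) - (a_n) = -a_n + b_n   [not conserved]
(B) a_n^2 - b_n^2  ->  (b_n)^2 - (a_n)^2 = -a_n^2 + b_n^2   [not conserved]
(C) a_n + b_n  ->  (b_n) + (a_n) = a_n + b_n   [conserved]
(D) 2*a_n + b_n  ->  2*(b_n) + (a_n) = a_n + 2*b_n   [not conserved]

Only (C) a_n + b_n returns to itself after one step, so it is the conserved quantity.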